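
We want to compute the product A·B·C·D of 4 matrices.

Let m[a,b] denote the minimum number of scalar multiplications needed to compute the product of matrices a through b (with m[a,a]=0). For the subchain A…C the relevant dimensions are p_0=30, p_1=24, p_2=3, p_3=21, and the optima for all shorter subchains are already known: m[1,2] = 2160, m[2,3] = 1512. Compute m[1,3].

m[1,3] = min over k∈[1,2] of m[1,k]+m[k+1,3]+p_{0}·p_k·p_{3}.
k=1: 0 + 1512 + 30·24·21 = 16632; k=2: 2160 + 0 + 30·3·21 = 4050.
Minimum: 4050 at k=2.

4050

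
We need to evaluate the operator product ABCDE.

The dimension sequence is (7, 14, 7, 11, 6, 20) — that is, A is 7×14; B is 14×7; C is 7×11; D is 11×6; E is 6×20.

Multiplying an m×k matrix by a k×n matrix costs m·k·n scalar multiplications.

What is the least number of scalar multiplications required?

2282

Adjacent pairs: AB = 7·14·7 = 686; BC = 14·7·11 = 1078; CD = 7·11·6 = 462; DE = 11·6·20 = 1320.
Length 3: A..C: k=1: 0+1078+7·14·11=2156; k=2: 686+0+7·7·11=1225 → min 1225 | B..D: k=2: 0+462+14·7·6=1050; k=3: 1078+0+14·11·6=2002 → min 1050 | C..E: k=3: 0+1320+7·11·20=2860; k=4: 462+0+7·6·20=1302 → min 1302.
Length 4: A..D: k=1: 0+1050+7·14·6=1638; k=2: 686+462+7·7·6=1442; k=3: 1225+0+7·11·6=1687 → min 1442 | B..E: k=2: 0+1302+14·7·20=3262; k=3: 1078+1320+14·11·20=5478; k=4: 1050+0+14·6·20=2730 → min 2730.
Length 5: A..E: k=1: 0+2730+7·14·20=4690; k=2: 686+1302+7·7·20=2968; k=3: 1225+1320+7·11·20=4085; k=4: 1442+0+7·6·20=2282 → min 2282.
Optimal order: (((AB)(CD))E) with cost 2282.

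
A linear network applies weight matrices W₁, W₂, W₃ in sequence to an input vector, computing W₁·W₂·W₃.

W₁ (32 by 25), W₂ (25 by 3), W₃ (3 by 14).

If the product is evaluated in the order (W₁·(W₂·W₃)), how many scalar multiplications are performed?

(W₂·W₃): 25×3 by 3×14 → 25×14, cost 25·3·14 = 1050
(W₁·(W₂·W₃)): 32×25 by 25×14 → 32×14, cost 32·25·14 = 11200; cumulative 12250
Total: 12250 scalar multiplications.

12250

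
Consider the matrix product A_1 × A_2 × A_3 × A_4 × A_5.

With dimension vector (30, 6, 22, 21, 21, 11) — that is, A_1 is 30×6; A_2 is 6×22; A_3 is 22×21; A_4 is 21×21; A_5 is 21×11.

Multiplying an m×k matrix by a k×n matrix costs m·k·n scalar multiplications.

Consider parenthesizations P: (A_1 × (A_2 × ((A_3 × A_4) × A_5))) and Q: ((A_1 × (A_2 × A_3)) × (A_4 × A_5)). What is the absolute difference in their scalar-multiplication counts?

117

Order P = (A_1 × (A_2 × ((A_3 × A_4) × A_5))): (A_3 × A_4): 22×21 by 21×21 → 22×21, cost 22·21·21 = 9702; ((A_3 × A_4) × A_5): 22×21 by 21×11 → 22×11, cost 22·21·11 = 5082; cumulative 14784; (A_2 × ((A_3 × A_4) × A_5)): 6×22 by 22×11 → 6×11, cost 6·22·11 = 1452; cumulative 16236; (A_1 × (A_2 × ((A_3 × A_4) × A_5))): 30×6 by 6×11 → 30×11, cost 30·6·11 = 1980; cumulative 18216. Total 18216.
Order Q = ((A_1 × (A_2 × A_3)) × (A_4 × A_5)): (A_2 × A_3): 6×22 by 22×21 → 6×21, cost 6·22·21 = 2772; (A_1 × (A_2 × A_3)): 30×6 by 6×21 → 30×21, cost 30·6·21 = 3780; cumulative 6552; (A_4 × A_5): 21×21 by 21×11 → 21×11, cost 21·21·11 = 4851; ((A_1 × (A_2 × A_3)) × (A_4 × A_5)): 30×21 by 21×11 → 30×11, cost 30·21·11 = 6930; cumulative 18333. Total 18333.
Difference: |18216 − 18333| = 117.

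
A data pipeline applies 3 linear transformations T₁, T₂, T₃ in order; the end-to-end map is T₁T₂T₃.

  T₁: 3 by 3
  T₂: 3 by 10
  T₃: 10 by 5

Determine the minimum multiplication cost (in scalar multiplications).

Order (T₁(T₂T₃)): (T₂T₃): 3×10 by 10×5 → 3×5, cost 3·10·5 = 150; (T₁(T₂T₃)): 3×3 by 3×5 → 3×5, cost 3·3·5 = 45; cumulative 195. Total 195.
Order ((T₁T₂)T₃): (T₁T₂): 3×3 by 3×10 → 3×10, cost 3·3·10 = 90; ((T₁T₂)T₃): 3×10 by 10×5 → 3×5, cost 3·10·5 = 150; cumulative 240. Total 240.
Minimum: 195.

195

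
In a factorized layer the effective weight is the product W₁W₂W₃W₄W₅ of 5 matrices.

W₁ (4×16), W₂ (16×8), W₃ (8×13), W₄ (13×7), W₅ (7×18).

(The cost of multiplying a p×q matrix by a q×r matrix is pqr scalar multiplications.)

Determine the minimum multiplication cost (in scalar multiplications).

1796

Adjacent pairs: W₁W₂ = 4·16·8 = 512; W₂W₃ = 16·8·13 = 1664; W₃W₄ = 8·13·7 = 728; W₄W₅ = 13·7·18 = 1638.
Length 3: W₁..W₃: k=1: 0+1664+4·16·13=2496; k=2: 512+0+4·8·13=928 → min 928 | W₂..W₄: k=2: 0+728+16·8·7=1624; k=3: 1664+0+16·13·7=3120 → min 1624 | W₃..W₅: k=3: 0+1638+8·13·18=3510; k=4: 728+0+8·7·18=1736 → min 1736.
Length 4: W₁..W₄: k=1: 0+1624+4·16·7=2072; k=2: 512+728+4·8·7=1464; k=3: 928+0+4·13·7=1292 → min 1292 | W₂..W₅: k=2: 0+1736+16·8·18=4040; k=3: 1664+1638+16·13·18=7046; k=4: 1624+0+16·7·18=3640 → min 3640.
Length 5: W₁..W₅: k=1: 0+3640+4·16·18=4792; k=2: 512+1736+4·8·18=2824; k=3: 928+1638+4·13·18=3502; k=4: 1292+0+4·7·18=1796 → min 1796.
Optimal order: ((((W₁W₂)W₃)W₄)W₅) with cost 1796.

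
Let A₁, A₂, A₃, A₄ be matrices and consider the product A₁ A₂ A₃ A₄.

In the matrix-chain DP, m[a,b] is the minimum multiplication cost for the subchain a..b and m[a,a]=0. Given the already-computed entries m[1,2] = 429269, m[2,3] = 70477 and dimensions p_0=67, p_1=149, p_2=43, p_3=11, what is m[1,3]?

m[1,3] = min over k∈[1,2] of m[1,k]+m[k+1,3]+p_{0}·p_k·p_{3}.
k=1: 0 + 70477 + 67·149·11 = 180290; k=2: 429269 + 0 + 67·43·11 = 460960.
Minimum: 180290 at k=1.

180290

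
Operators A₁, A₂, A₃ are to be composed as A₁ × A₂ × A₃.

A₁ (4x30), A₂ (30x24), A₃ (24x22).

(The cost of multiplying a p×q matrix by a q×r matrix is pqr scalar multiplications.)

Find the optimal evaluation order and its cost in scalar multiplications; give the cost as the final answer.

(A₁ × (A₂ × A₃)): cost 18480.
((A₁ × A₂) × A₃): cost 4992.
Optimal: ((A₁ × A₂) × A₃) with cost 4992.

4992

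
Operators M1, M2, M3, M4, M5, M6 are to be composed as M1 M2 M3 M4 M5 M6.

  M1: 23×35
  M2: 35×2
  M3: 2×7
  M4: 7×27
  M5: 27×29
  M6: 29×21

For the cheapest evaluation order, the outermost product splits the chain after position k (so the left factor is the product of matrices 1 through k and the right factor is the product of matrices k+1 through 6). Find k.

Adjacent pairs: M1M2 = 23·35·2 = 1610; M2M3 = 35·2·7 = 490; M3M4 = 2·7·27 = 378; M4M5 = 7·27·29 = 5481; M5M6 = 27·29·21 = 16443.
Length 3: M1..M3: k=1: 0+490+23·35·7=6125; k=2: 1610+0+23·2·7=1932 → min 1932 | M2..M4: k=2: 0+378+35·2·27=2268; k=3: 490+0+35·7·27=7105 → min 2268 | M3..M5: k=3: 0+5481+2·7·29=5887; k=4: 378+0+2·27·29=1944 → min 1944 | M4..M6: k=4: 0+16443+7·27·21=20412; k=5: 5481+0+7·29·21=9744 → min 9744.
Length 4: M1..M4: k=1: 0+2268+23·35·27=24003; k=2: 1610+378+23·2·27=3230; k=3: 1932+0+23·7·27=6279 → min 3230 | M2..M5: k=2: 0+1944+35·2·29=3974; k=3: 490+5481+35·7·29=13076; k=4: 2268+0+35·27·29=29673 → min 3974 | M3..M6: k=3: 0+9744+2·7·21=10038; k=4: 378+16443+2·27·21=17955; k=5: 1944+0+2·29·21=3162 → min 3162.
Length 5: M1..M5: k=1: 0+3974+23·35·29=27319; k=2: 1610+1944+23·2·29=4888; k=3: 1932+5481+23·7·29=12082; k=4: 3230+0+23·27·29=21239 → min 4888 | M2..M6: k=2: 0+3162+35·2·21=4632; k=3: 490+9744+35·7·21=15379; k=4: 2268+16443+35·27·21=38556; k=5: 3974+0+35·29·21=25289 → min 4632.
Top-level splits: k=1: (M1..M1)·(M2..M6) → 0+4632+23·35·21 = 21537; k=2: (M1..M2)·(M3..M6) → 1610+3162+23·2·21 = 5738; k=3: (M1..M3)·(M4..M6) → 1932+9744+23·7·21 = 15057; k=4: (M1..M4)·(M5..M6) → 3230+16443+23·27·21 = 32714; k=5: (M1..M5)·(M6..M6) → 4888+0+23·29·21 = 18895.
Best split is after M2, i.e. k = 2.

2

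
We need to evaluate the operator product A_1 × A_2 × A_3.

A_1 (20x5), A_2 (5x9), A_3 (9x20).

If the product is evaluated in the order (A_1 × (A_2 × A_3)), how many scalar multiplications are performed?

(A_2 × A_3): 5×9 by 9×20 → 5×20, cost 5·9·20 = 900
(A_1 × (A_2 × A_3)): 20×5 by 5×20 → 20×20, cost 20·5·20 = 2000; cumulative 2900
Total: 2900 scalar multiplications.

2900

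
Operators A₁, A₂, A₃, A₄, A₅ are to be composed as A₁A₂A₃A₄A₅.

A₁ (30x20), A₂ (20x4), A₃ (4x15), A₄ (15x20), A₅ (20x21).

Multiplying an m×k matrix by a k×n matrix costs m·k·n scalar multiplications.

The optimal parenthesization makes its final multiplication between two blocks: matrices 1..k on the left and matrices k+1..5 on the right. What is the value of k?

Adjacent pairs: A₁A₂ = 30·20·4 = 2400; A₂A₃ = 20·4·15 = 1200; A₃A₄ = 4·15·20 = 1200; A₄A₅ = 15·20·21 = 6300.
Length 3: A₁..A₃: k=1: 0+1200+30·20·15=10200; k=2: 2400+0+30·4·15=4200 → min 4200 | A₂..A₄: k=2: 0+1200+20·4·20=2800; k=3: 1200+0+20·15·20=7200 → min 2800 | A₃..A₅: k=3: 0+6300+4·15·21=7560; k=4: 1200+0+4·20·21=2880 → min 2880.
Length 4: A₁..A₄: k=1: 0+2800+30·20·20=14800; k=2: 2400+1200+30·4·20=6000; k=3: 4200+0+30·15·20=13200 → min 6000 | A₂..A₅: k=2: 0+2880+20·4·21=4560; k=3: 1200+6300+20·15·21=13800; k=4: 2800+0+20·20·21=11200 → min 4560.
Top-level splits: k=1: (A₁..A₁)·(A₂..A₅) → 0+4560+30·20·21 = 17160; k=2: (A₁..A₂)·(A₃..A₅) → 2400+2880+30·4·21 = 7800; k=3: (A₁..A₃)·(A₄..A₅) → 4200+6300+30·15·21 = 19950; k=4: (A₁..A₄)·(A₅..A₅) → 6000+0+30·20·21 = 18600.
Best split is after A₂, i.e. k = 2.

2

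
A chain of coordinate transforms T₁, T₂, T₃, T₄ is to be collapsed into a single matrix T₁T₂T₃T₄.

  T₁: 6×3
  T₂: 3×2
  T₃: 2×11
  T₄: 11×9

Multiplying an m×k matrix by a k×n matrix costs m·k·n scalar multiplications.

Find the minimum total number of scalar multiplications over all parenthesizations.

Adjacent pairs: T₁T₂ = 6·3·2 = 36; T₂T₃ = 3·2·11 = 66; T₃T₄ = 2·11·9 = 198.
Length 3: T₁..T₃: k=1: 0+66+6·3·11=264; k=2: 36+0+6·2·11=168 → min 168 | T₂..T₄: k=2: 0+198+3·2·9=252; k=3: 66+0+3·11·9=363 → min 252.
Length 4: T₁..T₄: k=1: 0+252+6·3·9=414; k=2: 36+198+6·2·9=342; k=3: 168+0+6·11·9=762 → min 342.
Optimal order: ((T₁T₂)(T₃T₄)) with cost 342.

342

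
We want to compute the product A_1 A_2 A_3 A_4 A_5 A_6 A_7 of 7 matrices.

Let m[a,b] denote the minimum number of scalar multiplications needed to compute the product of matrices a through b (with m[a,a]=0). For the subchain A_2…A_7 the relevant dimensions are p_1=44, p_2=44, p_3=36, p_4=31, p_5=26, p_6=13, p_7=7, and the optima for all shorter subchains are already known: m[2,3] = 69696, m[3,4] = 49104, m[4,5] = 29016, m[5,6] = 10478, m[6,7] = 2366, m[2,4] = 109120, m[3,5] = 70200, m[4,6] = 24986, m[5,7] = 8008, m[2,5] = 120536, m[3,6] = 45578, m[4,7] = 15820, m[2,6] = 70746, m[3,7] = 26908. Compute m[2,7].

40460

m[2,7] = min over k∈[2,6] of m[2,k]+m[k+1,7]+p_{1}·p_k·p_{7}.
k=2: 0 + 26908 + 44·44·7 = 40460; k=3: 69696 + 15820 + 44·36·7 = 96604; k=4: 109120 + 8008 + 44·31·7 = 126676; k=5: 120536 + 2366 + 44·26·7 = 130910; k=6: 70746 + 0 + 44·13·7 = 74750.
Minimum: 40460 at k=2.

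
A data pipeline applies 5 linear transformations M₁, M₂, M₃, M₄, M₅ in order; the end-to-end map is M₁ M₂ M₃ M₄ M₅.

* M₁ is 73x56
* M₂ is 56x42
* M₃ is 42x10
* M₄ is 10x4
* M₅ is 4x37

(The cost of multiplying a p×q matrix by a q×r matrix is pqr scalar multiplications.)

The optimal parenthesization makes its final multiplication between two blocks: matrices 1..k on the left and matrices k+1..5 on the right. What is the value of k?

Adjacent pairs: M₁M₂ = 73·56·42 = 171696; M₂M₃ = 56·42·10 = 23520; M₃M₄ = 42·10·4 = 1680; M₄M₅ = 10·4·37 = 1480.
Length 3: M₁..M₃: k=1: 0+23520+73·56·10=64400; k=2: 171696+0+73·42·10=202356 → min 64400 | M₂..M₄: k=2: 0+1680+56·42·4=11088; k=3: 23520+0+56·10·4=25760 → min 11088 | M₃..M₅: k=3: 0+1480+42·10·37=17020; k=4: 1680+0+42·4·37=7896 → min 7896.
Length 4: M₁..M₄: k=1: 0+11088+73·56·4=27440; k=2: 171696+1680+73·42·4=185640; k=3: 64400+0+73·10·4=67320 → min 27440 | M₂..M₅: k=2: 0+7896+56·42·37=94920; k=3: 23520+1480+56·10·37=45720; k=4: 11088+0+56·4·37=19376 → min 19376.
Top-level splits: k=1: (M₁..M₁)·(M₂..M₅) → 0+19376+73·56·37 = 170632; k=2: (M₁..M₂)·(M₃..M₅) → 171696+7896+73·42·37 = 293034; k=3: (M₁..M₃)·(M₄..M₅) → 64400+1480+73·10·37 = 92890; k=4: (M₁..M₄)·(M₅..M₅) → 27440+0+73·4·37 = 38244.
Best split is after M₄, i.e. k = 4.

4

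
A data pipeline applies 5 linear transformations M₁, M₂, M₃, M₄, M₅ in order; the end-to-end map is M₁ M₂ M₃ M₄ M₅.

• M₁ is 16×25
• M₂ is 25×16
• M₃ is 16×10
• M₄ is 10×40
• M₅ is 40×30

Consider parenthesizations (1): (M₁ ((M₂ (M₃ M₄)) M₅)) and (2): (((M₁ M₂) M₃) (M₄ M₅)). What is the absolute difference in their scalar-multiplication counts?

Order (1) = (M₁ ((M₂ (M₃ M₄)) M₅)): (M₃ M₄): 16×10 by 10×40 → 16×40, cost 16·10·40 = 6400; (M₂ (M₃ M₄)): 25×16 by 16×40 → 25×40, cost 25·16·40 = 16000; cumulative 22400; ((M₂ (M₃ M₄)) M₅): 25×40 by 40×30 → 25×30, cost 25·40·30 = 30000; cumulative 52400; (M₁ ((M₂ (M₃ M₄)) M₅)): 16×25 by 25×30 → 16×30, cost 16·25·30 = 12000; cumulative 64400. Total 64400.
Order (2) = (((M₁ M₂) M₃) (M₄ M₅)): (M₁ M₂): 16×25 by 25×16 → 16×16, cost 16·25·16 = 6400; ((M₁ M₂) M₃): 16×16 by 16×10 → 16×10, cost 16·16·10 = 2560; cumulative 8960; (M₄ M₅): 10×40 by 40×30 → 10×30, cost 10·40·30 = 12000; (((M₁ M₂) M₃) (M₄ M₅)): 16×10 by 10×30 → 16×30, cost 16·10·30 = 4800; cumulative 25760. Total 25760.
Difference: |64400 − 25760| = 38640.

38640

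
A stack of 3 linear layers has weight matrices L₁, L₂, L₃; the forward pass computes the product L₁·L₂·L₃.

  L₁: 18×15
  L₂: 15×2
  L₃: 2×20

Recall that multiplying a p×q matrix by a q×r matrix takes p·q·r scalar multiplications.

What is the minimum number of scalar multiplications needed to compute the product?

1260

Order (L₁·(L₂·L₃)): (L₂·L₃): 15×2 by 2×20 → 15×20, cost 15·2·20 = 600; (L₁·(L₂·L₃)): 18×15 by 15×20 → 18×20, cost 18·15·20 = 5400; cumulative 6000. Total 6000.
Order ((L₁·L₂)·L₃): (L₁·L₂): 18×15 by 15×2 → 18×2, cost 18·15·2 = 540; ((L₁·L₂)·L₃): 18×2 by 2×20 → 18×20, cost 18·2·20 = 720; cumulative 1260. Total 1260.
Minimum: 1260.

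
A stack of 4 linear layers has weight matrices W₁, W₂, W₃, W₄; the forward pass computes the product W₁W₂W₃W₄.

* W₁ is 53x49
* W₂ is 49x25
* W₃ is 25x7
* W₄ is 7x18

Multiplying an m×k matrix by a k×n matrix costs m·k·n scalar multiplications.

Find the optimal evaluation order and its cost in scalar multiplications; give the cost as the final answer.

33432

Adjacent pairs: W₁W₂ = 53·49·25 = 64925; W₂W₃ = 49·25·7 = 8575; W₃W₄ = 25·7·18 = 3150.
Length 3: W₁..W₃: k=1: 0+8575+53·49·7=26754; k=2: 64925+0+53·25·7=74200 → min 26754 | W₂..W₄: k=2: 0+3150+49·25·18=25200; k=3: 8575+0+49·7·18=14749 → min 14749.
Length 4: W₁..W₄: k=1: 0+14749+53·49·18=61495; k=2: 64925+3150+53·25·18=91925; k=3: 26754+0+53·7·18=33432 → min 33432.
Optimal parenthesization: ((W₁(W₂W₃))W₄) with cost 33432.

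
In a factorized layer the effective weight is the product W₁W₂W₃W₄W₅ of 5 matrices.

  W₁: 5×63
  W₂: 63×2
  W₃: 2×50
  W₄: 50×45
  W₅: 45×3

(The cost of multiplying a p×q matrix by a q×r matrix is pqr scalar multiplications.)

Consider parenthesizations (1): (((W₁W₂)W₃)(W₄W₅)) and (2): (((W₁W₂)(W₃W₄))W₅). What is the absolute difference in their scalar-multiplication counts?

2375

Order (1) = (((W₁W₂)W₃)(W₄W₅)): (W₁W₂): 5×63 by 63×2 → 5×2, cost 5·63·2 = 630; ((W₁W₂)W₃): 5×2 by 2×50 → 5×50, cost 5·2·50 = 500; cumulative 1130; (W₄W₅): 50×45 by 45×3 → 50×3, cost 50·45·3 = 6750; (((W₁W₂)W₃)(W₄W₅)): 5×50 by 50×3 → 5×3, cost 5·50·3 = 750; cumulative 8630. Total 8630.
Order (2) = (((W₁W₂)(W₃W₄))W₅): (W₁W₂): 5×63 by 63×2 → 5×2, cost 5·63·2 = 630; (W₃W₄): 2×50 by 50×45 → 2×45, cost 2·50·45 = 4500; ((W₁W₂)(W₃W₄)): 5×2 by 2×45 → 5×45, cost 5·2·45 = 450; cumulative 5580; (((W₁W₂)(W₃W₄))W₅): 5×45 by 45×3 → 5×3, cost 5·45·3 = 675; cumulative 6255. Total 6255.
Difference: |8630 − 6255| = 2375.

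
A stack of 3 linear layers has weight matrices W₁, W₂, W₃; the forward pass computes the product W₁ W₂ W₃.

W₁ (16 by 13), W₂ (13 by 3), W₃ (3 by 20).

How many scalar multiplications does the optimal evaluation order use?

Order (W₁ (W₂ W₃)): (W₂ W₃): 13×3 by 3×20 → 13×20, cost 13·3·20 = 780; (W₁ (W₂ W₃)): 16×13 by 13×20 → 16×20, cost 16·13·20 = 4160; cumulative 4940. Total 4940.
Order ((W₁ W₂) W₃): (W₁ W₂): 16×13 by 13×3 → 16×3, cost 16·13·3 = 624; ((W₁ W₂) W₃): 16×3 by 3×20 → 16×20, cost 16·3·20 = 960; cumulative 1584. Total 1584.
Minimum: 1584.

1584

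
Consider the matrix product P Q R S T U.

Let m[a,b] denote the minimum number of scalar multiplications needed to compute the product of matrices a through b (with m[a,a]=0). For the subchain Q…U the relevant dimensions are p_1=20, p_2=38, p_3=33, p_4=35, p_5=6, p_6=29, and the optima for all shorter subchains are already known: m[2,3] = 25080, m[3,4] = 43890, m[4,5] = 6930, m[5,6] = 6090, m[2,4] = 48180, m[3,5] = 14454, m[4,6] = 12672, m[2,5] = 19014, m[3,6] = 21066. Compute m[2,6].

22494

m[2,6] = min over k∈[2,5] of m[2,k]+m[k+1,6]+p_{1}·p_k·p_{6}.
k=2: 0 + 21066 + 20·38·29 = 43106; k=3: 25080 + 12672 + 20·33·29 = 56892; k=4: 48180 + 6090 + 20·35·29 = 74570; k=5: 19014 + 0 + 20·6·29 = 22494.
Minimum: 22494 at k=5.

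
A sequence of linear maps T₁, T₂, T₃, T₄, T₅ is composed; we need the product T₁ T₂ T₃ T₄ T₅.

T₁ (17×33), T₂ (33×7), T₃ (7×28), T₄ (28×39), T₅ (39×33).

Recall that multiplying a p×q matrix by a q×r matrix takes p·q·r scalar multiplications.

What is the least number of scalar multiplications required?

24507

Adjacent pairs: T₁T₂ = 17·33·7 = 3927; T₂T₃ = 33·7·28 = 6468; T₃T₄ = 7·28·39 = 7644; T₄T₅ = 28·39·33 = 36036.
Length 3: T₁..T₃: k=1: 0+6468+17·33·28=22176; k=2: 3927+0+17·7·28=7259 → min 7259 | T₂..T₄: k=2: 0+7644+33·7·39=16653; k=3: 6468+0+33·28·39=42504 → min 16653 | T₃..T₅: k=3: 0+36036+7·28·33=42504; k=4: 7644+0+7·39·33=16653 → min 16653.
Length 4: T₁..T₄: k=1: 0+16653+17·33·39=38532; k=2: 3927+7644+17·7·39=16212; k=3: 7259+0+17·28·39=25823 → min 16212 | T₂..T₅: k=2: 0+16653+33·7·33=24276; k=3: 6468+36036+33·28·33=72996; k=4: 16653+0+33·39·33=59124 → min 24276.
Length 5: T₁..T₅: k=1: 0+24276+17·33·33=42789; k=2: 3927+16653+17·7·33=24507; k=3: 7259+36036+17·28·33=59003; k=4: 16212+0+17·39·33=38091 → min 24507.
Optimal order: ((T₁ T₂) ((T₃ T₄) T₅)) with cost 24507.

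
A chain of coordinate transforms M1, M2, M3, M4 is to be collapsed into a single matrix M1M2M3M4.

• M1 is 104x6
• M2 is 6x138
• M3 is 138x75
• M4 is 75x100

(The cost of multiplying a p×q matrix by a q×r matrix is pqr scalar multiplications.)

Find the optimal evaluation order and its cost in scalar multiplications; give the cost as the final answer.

Adjacent pairs: M1M2 = 104·6·138 = 86112; M2M3 = 6·138·75 = 62100; M3M4 = 138·75·100 = 1035000.
Length 3: M1..M3: k=1: 0+62100+104·6·75=108900; k=2: 86112+0+104·138·75=1162512 → min 108900 | M2..M4: k=2: 0+1035000+6·138·100=1117800; k=3: 62100+0+6·75·100=107100 → min 107100.
Length 4: M1..M4: k=1: 0+107100+104·6·100=169500; k=2: 86112+1035000+104·138·100=2556312; k=3: 108900+0+104·75·100=888900 → min 169500.
Optimal parenthesization: (M1((M2M3)M4)) with cost 169500.

169500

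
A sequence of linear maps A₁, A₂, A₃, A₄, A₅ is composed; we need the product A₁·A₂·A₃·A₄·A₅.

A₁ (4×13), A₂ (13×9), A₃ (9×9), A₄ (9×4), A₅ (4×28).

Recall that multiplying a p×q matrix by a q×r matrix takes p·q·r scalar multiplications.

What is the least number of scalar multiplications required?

1384

Adjacent pairs: A₁A₂ = 4·13·9 = 468; A₂A₃ = 13·9·9 = 1053; A₃A₄ = 9·9·4 = 324; A₄A₅ = 9·4·28 = 1008.
Length 3: A₁..A₃: k=1: 0+1053+4·13·9=1521; k=2: 468+0+4·9·9=792 → min 792 | A₂..A₄: k=2: 0+324+13·9·4=792; k=3: 1053+0+13·9·4=1521 → min 792 | A₃..A₅: k=3: 0+1008+9·9·28=3276; k=4: 324+0+9·4·28=1332 → min 1332.
Length 4: A₁..A₄: k=1: 0+792+4·13·4=1000; k=2: 468+324+4·9·4=936; k=3: 792+0+4·9·4=936 → min 936 | A₂..A₅: k=2: 0+1332+13·9·28=4608; k=3: 1053+1008+13·9·28=5337; k=4: 792+0+13·4·28=2248 → min 2248.
Length 5: A₁..A₅: k=1: 0+2248+4·13·28=3704; k=2: 468+1332+4·9·28=2808; k=3: 792+1008+4·9·28=2808; k=4: 936+0+4·4·28=1384 → min 1384.
Optimal order: (((A₁·A₂)·(A₃·A₄))·A₅) with cost 1384.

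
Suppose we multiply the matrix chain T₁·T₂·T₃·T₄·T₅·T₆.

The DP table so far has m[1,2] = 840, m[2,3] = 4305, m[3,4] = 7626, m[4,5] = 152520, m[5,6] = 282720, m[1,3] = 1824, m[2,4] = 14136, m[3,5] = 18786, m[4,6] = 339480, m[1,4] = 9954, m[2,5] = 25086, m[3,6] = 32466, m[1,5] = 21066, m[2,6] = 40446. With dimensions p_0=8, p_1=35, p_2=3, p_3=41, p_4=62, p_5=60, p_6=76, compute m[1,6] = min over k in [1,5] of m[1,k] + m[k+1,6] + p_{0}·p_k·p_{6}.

m[1,6] = min over k∈[1,5] of m[1,k]+m[k+1,6]+p_{0}·p_k·p_{6}.
k=1: 0 + 40446 + 8·35·76 = 61726; k=2: 840 + 32466 + 8·3·76 = 35130; k=3: 1824 + 339480 + 8·41·76 = 366232; k=4: 9954 + 282720 + 8·62·76 = 330370; k=5: 21066 + 0 + 8·60·76 = 57546.
Minimum: 35130 at k=2.

35130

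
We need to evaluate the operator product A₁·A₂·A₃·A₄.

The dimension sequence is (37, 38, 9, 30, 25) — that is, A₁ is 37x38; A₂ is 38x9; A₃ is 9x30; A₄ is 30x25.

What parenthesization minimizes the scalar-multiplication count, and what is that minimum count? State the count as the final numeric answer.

Adjacent pairs: A₁A₂ = 37·38·9 = 12654; A₂A₃ = 38·9·30 = 10260; A₃A₄ = 9·30·25 = 6750.
Length 3: A₁..A₃: k=1: 0+10260+37·38·30=52440; k=2: 12654+0+37·9·30=22644 → min 22644 | A₂..A₄: k=2: 0+6750+38·9·25=15300; k=3: 10260+0+38·30·25=38760 → min 15300.
Length 4: A₁..A₄: k=1: 0+15300+37·38·25=50450; k=2: 12654+6750+37·9·25=27729; k=3: 22644+0+37·30·25=50394 → min 27729.
Optimal parenthesization: ((A₁·A₂)·(A₃·A₄)) with cost 27729.

27729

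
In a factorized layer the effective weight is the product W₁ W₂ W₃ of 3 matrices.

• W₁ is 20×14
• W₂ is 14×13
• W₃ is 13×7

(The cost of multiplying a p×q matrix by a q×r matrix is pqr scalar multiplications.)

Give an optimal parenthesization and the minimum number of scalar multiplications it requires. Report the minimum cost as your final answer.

3234

(W₁ (W₂ W₃)): cost 3234.
((W₁ W₂) W₃): cost 5460.
Optimal: (W₁ (W₂ W₃)) with cost 3234.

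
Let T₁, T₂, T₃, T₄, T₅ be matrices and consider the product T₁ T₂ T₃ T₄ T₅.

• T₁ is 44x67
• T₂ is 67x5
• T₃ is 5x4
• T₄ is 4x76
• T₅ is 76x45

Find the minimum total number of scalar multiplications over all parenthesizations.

Adjacent pairs: T₁T₂ = 44·67·5 = 14740; T₂T₃ = 67·5·4 = 1340; T₃T₄ = 5·4·76 = 1520; T₄T₅ = 4·76·45 = 13680.
Length 3: T₁..T₃: k=1: 0+1340+44·67·4=13132; k=2: 14740+0+44·5·4=15620 → min 13132 | T₂..T₄: k=2: 0+1520+67·5·76=26980; k=3: 1340+0+67·4·76=21708 → min 21708 | T₃..T₅: k=3: 0+13680+5·4·45=14580; k=4: 1520+0+5·76·45=18620 → min 14580.
Length 4: T₁..T₄: k=1: 0+21708+44·67·76=245756; k=2: 14740+1520+44·5·76=32980; k=3: 13132+0+44·4·76=26508 → min 26508 | T₂..T₅: k=2: 0+14580+67·5·45=29655; k=3: 1340+13680+67·4·45=27080; k=4: 21708+0+67·76·45=250848 → min 27080.
Length 5: T₁..T₅: k=1: 0+27080+44·67·45=159740; k=2: 14740+14580+44·5·45=39220; k=3: 13132+13680+44·4·45=34732; k=4: 26508+0+44·76·45=176988 → min 34732.
Optimal order: ((T₁ (T₂ T₃)) (T₄ T₅)) with cost 34732.

34732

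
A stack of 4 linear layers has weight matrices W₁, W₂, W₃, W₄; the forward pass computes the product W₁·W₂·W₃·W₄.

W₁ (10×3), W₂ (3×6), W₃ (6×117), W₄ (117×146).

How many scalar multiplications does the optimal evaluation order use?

Adjacent pairs: W₁W₂ = 10·3·6 = 180; W₂W₃ = 3·6·117 = 2106; W₃W₄ = 6·117·146 = 102492.
Length 3: W₁..W₃: k=1: 0+2106+10·3·117=5616; k=2: 180+0+10·6·117=7200 → min 5616 | W₂..W₄: k=2: 0+102492+3·6·146=105120; k=3: 2106+0+3·117·146=53352 → min 53352.
Length 4: W₁..W₄: k=1: 0+53352+10·3·146=57732; k=2: 180+102492+10·6·146=111432; k=3: 5616+0+10·117·146=176436 → min 57732.
Optimal order: (W₁·((W₂·W₃)·W₄)) with cost 57732.

57732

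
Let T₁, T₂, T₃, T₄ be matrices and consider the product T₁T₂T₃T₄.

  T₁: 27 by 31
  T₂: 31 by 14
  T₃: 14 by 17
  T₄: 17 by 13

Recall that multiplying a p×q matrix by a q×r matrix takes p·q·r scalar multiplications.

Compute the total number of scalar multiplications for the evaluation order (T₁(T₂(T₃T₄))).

19617

(T₃T₄): 14×17 by 17×13 → 14×13, cost 14·17·13 = 3094
(T₂(T₃T₄)): 31×14 by 14×13 → 31×13, cost 31·14·13 = 5642; cumulative 8736
(T₁(T₂(T₃T₄))): 27×31 by 31×13 → 27×13, cost 27·31·13 = 10881; cumulative 19617
Total: 19617 scalar multiplications.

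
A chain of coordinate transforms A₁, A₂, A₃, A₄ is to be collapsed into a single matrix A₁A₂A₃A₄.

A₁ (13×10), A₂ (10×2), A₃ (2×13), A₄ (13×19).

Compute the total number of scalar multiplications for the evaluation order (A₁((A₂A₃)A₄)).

5200

(A₂A₃): 10×2 by 2×13 → 10×13, cost 10·2·13 = 260
((A₂A₃)A₄): 10×13 by 13×19 → 10×19, cost 10·13·19 = 2470; cumulative 2730
(A₁((A₂A₃)A₄)): 13×10 by 10×19 → 13×19, cost 13·10·19 = 2470; cumulative 5200
Total: 5200 scalar multiplications.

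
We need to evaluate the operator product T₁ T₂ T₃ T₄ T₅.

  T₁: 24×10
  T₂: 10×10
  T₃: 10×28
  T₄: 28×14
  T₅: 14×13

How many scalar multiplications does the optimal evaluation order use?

10160

Adjacent pairs: T₁T₂ = 24·10·10 = 2400; T₂T₃ = 10·10·28 = 2800; T₃T₄ = 10·28·14 = 3920; T₄T₅ = 28·14·13 = 5096.
Length 3: T₁..T₃: k=1: 0+2800+24·10·28=9520; k=2: 2400+0+24·10·28=9120 → min 9120 | T₂..T₄: k=2: 0+3920+10·10·14=5320; k=3: 2800+0+10·28·14=6720 → min 5320 | T₃..T₅: k=3: 0+5096+10·28·13=8736; k=4: 3920+0+10·14·13=5740 → min 5740.
Length 4: T₁..T₄: k=1: 0+5320+24·10·14=8680; k=2: 2400+3920+24·10·14=9680; k=3: 9120+0+24·28·14=18528 → min 8680 | T₂..T₅: k=2: 0+5740+10·10·13=7040; k=3: 2800+5096+10·28·13=11536; k=4: 5320+0+10·14·13=7140 → min 7040.
Length 5: T₁..T₅: k=1: 0+7040+24·10·13=10160; k=2: 2400+5740+24·10·13=11260; k=3: 9120+5096+24·28·13=22952; k=4: 8680+0+24·14·13=13048 → min 10160.
Optimal order: (T₁ (T₂ ((T₃ T₄) T₅))) with cost 10160.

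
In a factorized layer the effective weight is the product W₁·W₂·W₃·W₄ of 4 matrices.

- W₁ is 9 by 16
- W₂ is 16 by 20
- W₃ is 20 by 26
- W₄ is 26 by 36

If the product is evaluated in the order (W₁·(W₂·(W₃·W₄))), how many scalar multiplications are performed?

(W₃·W₄): 20×26 by 26×36 → 20×36, cost 20·26·36 = 18720
(W₂·(W₃·W₄)): 16×20 by 20×36 → 16×36, cost 16·20·36 = 11520; cumulative 30240
(W₁·(W₂·(W₃·W₄))): 9×16 by 16×36 → 9×36, cost 9·16·36 = 5184; cumulative 35424
Total: 35424 scalar multiplications.

35424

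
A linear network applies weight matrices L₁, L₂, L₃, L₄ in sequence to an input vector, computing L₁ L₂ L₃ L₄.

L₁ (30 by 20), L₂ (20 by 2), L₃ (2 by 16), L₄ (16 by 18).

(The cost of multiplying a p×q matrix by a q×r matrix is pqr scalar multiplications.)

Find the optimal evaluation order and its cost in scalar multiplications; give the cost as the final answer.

2856

Adjacent pairs: L₁L₂ = 30·20·2 = 1200; L₂L₃ = 20·2·16 = 640; L₃L₄ = 2·16·18 = 576.
Length 3: L₁..L₃: k=1: 0+640+30·20·16=10240; k=2: 1200+0+30·2·16=2160 → min 2160 | L₂..L₄: k=2: 0+576+20·2·18=1296; k=3: 640+0+20·16·18=6400 → min 1296.
Length 4: L₁..L₄: k=1: 0+1296+30·20·18=12096; k=2: 1200+576+30·2·18=2856; k=3: 2160+0+30·16·18=10800 → min 2856.
Optimal parenthesization: ((L₁ L₂) (L₃ L₄)) with cost 2856.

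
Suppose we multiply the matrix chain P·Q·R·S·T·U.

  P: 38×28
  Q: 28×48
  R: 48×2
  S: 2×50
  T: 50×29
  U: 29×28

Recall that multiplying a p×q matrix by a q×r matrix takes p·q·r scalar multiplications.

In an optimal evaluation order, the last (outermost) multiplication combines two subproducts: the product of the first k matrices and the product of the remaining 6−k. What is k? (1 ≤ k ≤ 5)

Adjacent pairs: PQ = 38·28·48 = 51072; QR = 28·48·2 = 2688; RS = 48·2·50 = 4800; ST = 2·50·29 = 2900; TU = 50·29·28 = 40600.
Length 3: P..R: k=1: 0+2688+38·28·2=4816; k=2: 51072+0+38·48·2=54720 → min 4816 | Q..S: k=2: 0+4800+28·48·50=72000; k=3: 2688+0+28·2·50=5488 → min 5488 | R..T: k=3: 0+2900+48·2·29=5684; k=4: 4800+0+48·50·29=74400 → min 5684 | S..U: k=4: 0+40600+2·50·28=43400; k=5: 2900+0+2·29·28=4524 → min 4524.
Length 4: P..S: k=1: 0+5488+38·28·50=58688; k=2: 51072+4800+38·48·50=147072; k=3: 4816+0+38·2·50=8616 → min 8616 | Q..T: k=2: 0+5684+28·48·29=44660; k=3: 2688+2900+28·2·29=7212; k=4: 5488+0+28·50·29=46088 → min 7212 | R..U: k=3: 0+4524+48·2·28=7212; k=4: 4800+40600+48·50·28=112600; k=5: 5684+0+48·29·28=44660 → min 7212.
Length 5: P..T: k=1: 0+7212+38·28·29=38068; k=2: 51072+5684+38·48·29=109652; k=3: 4816+2900+38·2·29=9920; k=4: 8616+0+38·50·29=63716 → min 9920 | Q..U: k=2: 0+7212+28·48·28=44844; k=3: 2688+4524+28·2·28=8780; k=4: 5488+40600+28·50·28=85288; k=5: 7212+0+28·29·28=29948 → min 8780.
Top-level splits: k=1: (P..P)·(Q..U) → 0+8780+38·28·28 = 38572; k=2: (P..Q)·(R..U) → 51072+7212+38·48·28 = 109356; k=3: (P..R)·(S..U) → 4816+4524+38·2·28 = 11468; k=4: (P..S)·(T..U) → 8616+40600+38·50·28 = 102416; k=5: (P..T)·(U..U) → 9920+0+38·29·28 = 40776.
Best split is after R, i.e. k = 3.

3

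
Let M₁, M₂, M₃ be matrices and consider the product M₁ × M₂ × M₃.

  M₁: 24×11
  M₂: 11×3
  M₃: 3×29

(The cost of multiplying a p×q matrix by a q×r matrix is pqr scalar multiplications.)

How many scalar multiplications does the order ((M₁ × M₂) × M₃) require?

2880

(M₁ × M₂): 24×11 by 11×3 → 24×3, cost 24·11·3 = 792
((M₁ × M₂) × M₃): 24×3 by 3×29 → 24×29, cost 24·3·29 = 2088; cumulative 2880
Total: 2880 scalar multiplications.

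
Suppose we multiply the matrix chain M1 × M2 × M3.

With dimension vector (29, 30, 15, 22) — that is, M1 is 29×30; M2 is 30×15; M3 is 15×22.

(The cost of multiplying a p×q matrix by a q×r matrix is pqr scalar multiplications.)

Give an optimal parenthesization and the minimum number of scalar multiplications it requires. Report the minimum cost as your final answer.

(M1 × (M2 × M3)): cost 29040.
((M1 × M2) × M3): cost 22620.
Optimal: ((M1 × M2) × M3) with cost 22620.

22620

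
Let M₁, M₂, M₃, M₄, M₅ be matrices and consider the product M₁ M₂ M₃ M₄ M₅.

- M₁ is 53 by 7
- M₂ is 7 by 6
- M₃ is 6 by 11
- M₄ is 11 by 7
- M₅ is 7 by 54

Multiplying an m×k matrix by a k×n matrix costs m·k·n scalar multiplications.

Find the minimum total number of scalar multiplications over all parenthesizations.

Adjacent pairs: M₁M₂ = 53·7·6 = 2226; M₂M₃ = 7·6·11 = 462; M₃M₄ = 6·11·7 = 462; M₄M₅ = 11·7·54 = 4158.
Length 3: M₁..M₃: k=1: 0+462+53·7·11=4543; k=2: 2226+0+53·6·11=5724 → min 4543 | M₂..M₄: k=2: 0+462+7·6·7=756; k=3: 462+0+7·11·7=1001 → min 756 | M₃..M₅: k=3: 0+4158+6·11·54=7722; k=4: 462+0+6·7·54=2730 → min 2730.
Length 4: M₁..M₄: k=1: 0+756+53·7·7=3353; k=2: 2226+462+53·6·7=4914; k=3: 4543+0+53·11·7=8624 → min 3353 | M₂..M₅: k=2: 0+2730+7·6·54=4998; k=3: 462+4158+7·11·54=8778; k=4: 756+0+7·7·54=3402 → min 3402.
Length 5: M₁..M₅: k=1: 0+3402+53·7·54=23436; k=2: 2226+2730+53·6·54=22128; k=3: 4543+4158+53·11·54=40183; k=4: 3353+0+53·7·54=23387 → min 22128.
Optimal order: ((M₁ M₂) ((M₃ M₄) M₅)) with cost 22128.

22128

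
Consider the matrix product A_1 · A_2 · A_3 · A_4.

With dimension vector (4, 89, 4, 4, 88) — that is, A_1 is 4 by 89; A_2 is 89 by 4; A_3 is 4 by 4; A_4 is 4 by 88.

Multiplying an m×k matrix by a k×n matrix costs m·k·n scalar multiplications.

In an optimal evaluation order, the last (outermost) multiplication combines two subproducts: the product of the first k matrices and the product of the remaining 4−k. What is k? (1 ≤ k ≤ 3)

3

Adjacent pairs: A_1A_2 = 4·89·4 = 1424; A_2A_3 = 89·4·4 = 1424; A_3A_4 = 4·4·88 = 1408.
Length 3: A_1..A_3: k=1: 0+1424+4·89·4=2848; k=2: 1424+0+4·4·4=1488 → min 1488 | A_2..A_4: k=2: 0+1408+89·4·88=32736; k=3: 1424+0+89·4·88=32752 → min 32736.
Top-level splits: k=1: (A_1..A_1)·(A_2..A_4) → 0+32736+4·89·88 = 64064; k=2: (A_1..A_2)·(A_3..A_4) → 1424+1408+4·4·88 = 4240; k=3: (A_1..A_3)·(A_4..A_4) → 1488+0+4·4·88 = 2896.
Best split is after A_3, i.e. k = 3.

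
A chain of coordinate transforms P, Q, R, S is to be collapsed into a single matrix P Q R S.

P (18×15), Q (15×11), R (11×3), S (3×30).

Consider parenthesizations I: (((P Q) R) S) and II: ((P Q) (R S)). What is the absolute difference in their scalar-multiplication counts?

Order I = (((P Q) R) S): (P Q): 18×15 by 15×11 → 18×11, cost 18·15·11 = 2970; ((P Q) R): 18×11 by 11×3 → 18×3, cost 18·11·3 = 594; cumulative 3564; (((P Q) R) S): 18×3 by 3×30 → 18×30, cost 18·3·30 = 1620; cumulative 5184. Total 5184.
Order II = ((P Q) (R S)): (P Q): 18×15 by 15×11 → 18×11, cost 18·15·11 = 2970; (R S): 11×3 by 3×30 → 11×30, cost 11·3·30 = 990; ((P Q) (R S)): 18×11 by 11×30 → 18×30, cost 18·11·30 = 5940; cumulative 9900. Total 9900.
Difference: |5184 − 9900| = 4716.

4716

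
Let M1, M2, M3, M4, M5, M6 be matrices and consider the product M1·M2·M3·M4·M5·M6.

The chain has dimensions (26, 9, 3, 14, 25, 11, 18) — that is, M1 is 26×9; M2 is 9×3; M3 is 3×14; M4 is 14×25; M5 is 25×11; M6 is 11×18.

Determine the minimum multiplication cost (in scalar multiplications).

4575

Adjacent pairs: M1M2 = 26·9·3 = 702; M2M3 = 9·3·14 = 378; M3M4 = 3·14·25 = 1050; M4M5 = 14·25·11 = 3850; M5M6 = 25·11·18 = 4950.
Length 3: M1..M3: k=1: 0+378+26·9·14=3654; k=2: 702+0+26·3·14=1794 → min 1794 | M2..M4: k=2: 0+1050+9·3·25=1725; k=3: 378+0+9·14·25=3528 → min 1725 | M3..M5: k=3: 0+3850+3·14·11=4312; k=4: 1050+0+3·25·11=1875 → min 1875 | M4..M6: k=4: 0+4950+14·25·18=11250; k=5: 3850+0+14·11·18=6622 → min 6622.
Length 4: M1..M4: k=1: 0+1725+26·9·25=7575; k=2: 702+1050+26·3·25=3702; k=3: 1794+0+26·14·25=10894 → min 3702 | M2..M5: k=2: 0+1875+9·3·11=2172; k=3: 378+3850+9·14·11=5614; k=4: 1725+0+9·25·11=4200 → min 2172 | M3..M6: k=3: 0+6622+3·14·18=7378; k=4: 1050+4950+3·25·18=7350; k=5: 1875+0+3·11·18=2469 → min 2469.
Length 5: M1..M5: k=1: 0+2172+26·9·11=4746; k=2: 702+1875+26·3·11=3435; k=3: 1794+3850+26·14·11=9648; k=4: 3702+0+26·25·11=10852 → min 3435 | M2..M6: k=2: 0+2469+9·3·18=2955; k=3: 378+6622+9·14·18=9268; k=4: 1725+4950+9·25·18=10725; k=5: 2172+0+9·11·18=3954 → min 2955.
Length 6: M1..M6: k=1: 0+2955+26·9·18=7167; k=2: 702+2469+26·3·18=4575; k=3: 1794+6622+26·14·18=14968; k=4: 3702+4950+26·25·18=20352; k=5: 3435+0+26·11·18=8583 → min 4575.
Optimal order: ((M1·M2)·(((M3·M4)·M5)·M6)) with cost 4575.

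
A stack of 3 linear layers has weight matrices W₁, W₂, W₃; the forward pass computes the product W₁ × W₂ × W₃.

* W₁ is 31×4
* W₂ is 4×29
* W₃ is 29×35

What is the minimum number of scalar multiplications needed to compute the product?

8400

Order (W₁ × (W₂ × W₃)): (W₂ × W₃): 4×29 by 29×35 → 4×35, cost 4·29·35 = 4060; (W₁ × (W₂ × W₃)): 31×4 by 4×35 → 31×35, cost 31·4·35 = 4340; cumulative 8400. Total 8400.
Order ((W₁ × W₂) × W₃): (W₁ × W₂): 31×4 by 4×29 → 31×29, cost 31·4·29 = 3596; ((W₁ × W₂) × W₃): 31×29 by 29×35 → 31×35, cost 31·29·35 = 31465; cumulative 35061. Total 35061.
Minimum: 8400.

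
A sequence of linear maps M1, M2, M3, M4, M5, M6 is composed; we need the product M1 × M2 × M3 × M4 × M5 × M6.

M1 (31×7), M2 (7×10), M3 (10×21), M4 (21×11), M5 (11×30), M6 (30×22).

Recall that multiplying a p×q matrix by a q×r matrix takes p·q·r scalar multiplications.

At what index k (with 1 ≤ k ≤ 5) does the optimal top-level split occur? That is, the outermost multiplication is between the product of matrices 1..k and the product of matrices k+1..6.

1

Adjacent pairs: M1M2 = 31·7·10 = 2170; M2M3 = 7·10·21 = 1470; M3M4 = 10·21·11 = 2310; M4M5 = 21·11·30 = 6930; M5M6 = 11·30·22 = 7260.
Length 3: M1..M3: k=1: 0+1470+31·7·21=6027; k=2: 2170+0+31·10·21=8680 → min 6027 | M2..M4: k=2: 0+2310+7·10·11=3080; k=3: 1470+0+7·21·11=3087 → min 3080 | M3..M5: k=3: 0+6930+10·21·30=13230; k=4: 2310+0+10·11·30=5610 → min 5610 | M4..M6: k=4: 0+7260+21·11·22=12342; k=5: 6930+0+21·30·22=20790 → min 12342.
Length 4: M1..M4: k=1: 0+3080+31·7·11=5467; k=2: 2170+2310+31·10·11=7890; k=3: 6027+0+31·21·11=13188 → min 5467 | M2..M5: k=2: 0+5610+7·10·30=7710; k=3: 1470+6930+7·21·30=12810; k=4: 3080+0+7·11·30=5390 → min 5390 | M3..M6: k=3: 0+12342+10·21·22=16962; k=4: 2310+7260+10·11·22=11990; k=5: 5610+0+10·30·22=12210 → min 11990.
Length 5: M1..M5: k=1: 0+5390+31·7·30=11900; k=2: 2170+5610+31·10·30=17080; k=3: 6027+6930+31·21·30=32487; k=4: 5467+0+31·11·30=15697 → min 11900 | M2..M6: k=2: 0+11990+7·10·22=13530; k=3: 1470+12342+7·21·22=17046; k=4: 3080+7260+7·11·22=12034; k=5: 5390+0+7·30·22=10010 → min 10010.
Top-level splits: k=1: (M1..M1)·(M2..M6) → 0+10010+31·7·22 = 14784; k=2: (M1..M2)·(M3..M6) → 2170+11990+31·10·22 = 20980; k=3: (M1..M3)·(M4..M6) → 6027+12342+31·21·22 = 32691; k=4: (M1..M4)·(M5..M6) → 5467+7260+31·11·22 = 20229; k=5: (M1..M5)·(M6..M6) → 11900+0+31·30·22 = 32360.
Best split is after M1, i.e. k = 1.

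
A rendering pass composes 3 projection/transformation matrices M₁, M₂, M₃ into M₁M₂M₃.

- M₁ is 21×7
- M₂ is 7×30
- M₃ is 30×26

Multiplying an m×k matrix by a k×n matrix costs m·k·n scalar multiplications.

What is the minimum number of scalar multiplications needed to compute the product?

Order (M₁(M₂M₃)): (M₂M₃): 7×30 by 30×26 → 7×26, cost 7·30·26 = 5460; (M₁(M₂M₃)): 21×7 by 7×26 → 21×26, cost 21·7·26 = 3822; cumulative 9282. Total 9282.
Order ((M₁M₂)M₃): (M₁M₂): 21×7 by 7×30 → 21×30, cost 21·7·30 = 4410; ((M₁M₂)M₃): 21×30 by 30×26 → 21×26, cost 21·30·26 = 16380; cumulative 20790. Total 20790.
Minimum: 9282.

9282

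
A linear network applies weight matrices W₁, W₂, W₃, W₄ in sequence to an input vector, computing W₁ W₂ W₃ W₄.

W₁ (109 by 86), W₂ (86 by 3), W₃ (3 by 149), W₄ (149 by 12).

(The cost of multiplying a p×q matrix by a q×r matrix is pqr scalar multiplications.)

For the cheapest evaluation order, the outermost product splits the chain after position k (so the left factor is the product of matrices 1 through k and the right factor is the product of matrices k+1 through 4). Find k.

Adjacent pairs: W₁W₂ = 109·86·3 = 28122; W₂W₃ = 86·3·149 = 38442; W₃W₄ = 3·149·12 = 5364.
Length 3: W₁..W₃: k=1: 0+38442+109·86·149=1435168; k=2: 28122+0+109·3·149=76845 → min 76845 | W₂..W₄: k=2: 0+5364+86·3·12=8460; k=3: 38442+0+86·149·12=192210 → min 8460.
Top-level splits: k=1: (W₁..W₁)·(W₂..W₄) → 0+8460+109·86·12 = 120948; k=2: (W₁..W₂)·(W₃..W₄) → 28122+5364+109·3·12 = 37410; k=3: (W₁..W₃)·(W₄..W₄) → 76845+0+109·149·12 = 271737.
Best split is after W₂, i.e. k = 2.

2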